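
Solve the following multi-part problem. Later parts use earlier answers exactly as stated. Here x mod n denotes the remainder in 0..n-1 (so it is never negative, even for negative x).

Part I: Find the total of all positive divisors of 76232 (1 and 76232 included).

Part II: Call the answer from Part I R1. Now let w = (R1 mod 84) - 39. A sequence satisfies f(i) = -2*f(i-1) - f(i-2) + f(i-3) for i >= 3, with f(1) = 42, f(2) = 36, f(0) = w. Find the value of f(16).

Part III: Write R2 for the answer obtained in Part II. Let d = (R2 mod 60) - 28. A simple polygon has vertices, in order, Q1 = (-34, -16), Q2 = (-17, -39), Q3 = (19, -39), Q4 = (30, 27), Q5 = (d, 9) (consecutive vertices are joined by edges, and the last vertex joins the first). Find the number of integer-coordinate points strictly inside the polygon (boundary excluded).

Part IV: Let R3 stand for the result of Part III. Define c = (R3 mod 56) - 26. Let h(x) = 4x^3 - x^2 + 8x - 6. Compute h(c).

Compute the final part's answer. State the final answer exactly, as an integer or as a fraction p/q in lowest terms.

-71194

Part I: 76232 = 2^3 * 13 * 733; sigma = (1 + 2 + 4 + 8) * (1 + 13) * (1 + 733) = 15 * 14 * 734 = 154140; answer 154140
Part II: R1 = 154140; w = -39; f(3) = -2*(36) - 1*(42) + 1*(-39) = -153; iterating: f(3)=-153, f(4)=312, f(5)=-435, f(6)=405, f(7)=-63, f(8)=-714, f(9)=1896, f(10)=-3141, f(11)=3672, f(12)=-2307, f(13)=-2199, f(14)=10377, f(15)=-20862, f(16)=29148; answer 29148
Part III: R2 = 29148; d = 20; cross terms: (-34*-39 - -17*-16)=1054, (-17*-39 - 19*-39)=1404, (19*27 - 30*-39)=1683, (30*9 - 20*27)=-270, (20*-16 - -34*9)=-14; twice the area = |3857| = 3857; area = 3857/2; boundary points = 1 + 36 + 11 + 2 + 1 = 51; strictly interior points = area - boundary/2 + 1 = 1904; answer 1904
Part IV: R3 = 1904; c = -26; 4*(-26)^3 - 1*(-26)^2 + 8*(-26)^1 - 6 = (-70304) + (-676) + (-208) + (-6) = -71194; answer -71194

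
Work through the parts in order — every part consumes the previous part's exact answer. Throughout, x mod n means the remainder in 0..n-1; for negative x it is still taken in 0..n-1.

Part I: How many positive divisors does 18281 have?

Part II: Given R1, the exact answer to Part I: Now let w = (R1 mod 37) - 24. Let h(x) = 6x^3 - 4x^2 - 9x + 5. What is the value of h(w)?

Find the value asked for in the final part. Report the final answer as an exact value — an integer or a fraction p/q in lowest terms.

-49415

Part I: 18281 = 101 * 181; number of divisors = (1+1) * (1+1) = 4; answer 4
Part II: R1 = 4; w = -20; 6*(-20)^3 - 4*(-20)^2 - 9*(-20)^1 + 5 = (-48000) + (-1600) + (180) + (5) = -49415; answer -49415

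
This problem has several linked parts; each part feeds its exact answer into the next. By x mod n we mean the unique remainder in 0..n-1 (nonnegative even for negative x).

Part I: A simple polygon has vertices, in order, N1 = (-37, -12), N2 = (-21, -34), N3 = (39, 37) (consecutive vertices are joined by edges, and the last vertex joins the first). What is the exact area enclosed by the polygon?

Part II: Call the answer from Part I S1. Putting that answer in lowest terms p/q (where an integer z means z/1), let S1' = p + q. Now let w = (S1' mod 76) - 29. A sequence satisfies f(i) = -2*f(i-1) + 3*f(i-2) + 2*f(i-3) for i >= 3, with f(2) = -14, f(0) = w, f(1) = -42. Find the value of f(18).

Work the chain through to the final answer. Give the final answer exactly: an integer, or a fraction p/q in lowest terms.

405677450

Part I: cross terms: (-37*-34 - -21*-12)=1006, (-21*37 - 39*-34)=549, (39*-12 - -37*37)=901; twice the area = |2456| = 2456; area = 1228; answer 1228
Part II: S1 = 1228; threaded value p + q = 1229; w = -16; f(3) = -2*(-14) + 3*(-42) + 2*(-16) = -130; iterating: f(3)=-130, f(4)=134, f(5)=-686, f(6)=1514, f(7)=-4818, f(8)=12806, f(9)=-37038, f(10)=102858, f(11)=-291218, f(12)=816934, f(13)=-2301806, f(14)=6471978, f(15)=-18215506, f(16)=51243334, f(17)=-144189230, f(18)=405677450; answer 405677450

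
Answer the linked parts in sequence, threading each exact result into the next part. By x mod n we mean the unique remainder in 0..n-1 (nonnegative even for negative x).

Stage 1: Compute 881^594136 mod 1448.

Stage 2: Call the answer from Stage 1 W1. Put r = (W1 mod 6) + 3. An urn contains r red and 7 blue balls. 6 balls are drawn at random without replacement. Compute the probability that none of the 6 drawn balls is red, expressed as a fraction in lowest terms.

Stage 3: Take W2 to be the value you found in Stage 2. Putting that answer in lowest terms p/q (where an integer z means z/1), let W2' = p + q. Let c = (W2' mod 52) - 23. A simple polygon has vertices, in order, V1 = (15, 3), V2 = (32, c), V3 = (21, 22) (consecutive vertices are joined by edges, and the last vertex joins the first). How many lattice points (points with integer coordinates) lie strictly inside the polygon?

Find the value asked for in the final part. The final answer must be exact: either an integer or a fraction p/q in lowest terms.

119

Stage 1: squarings mod 1448: 881^1=881, 881^2=33, 881^4=1089, 881^8=9, 881^16=81, 881^32=769, 881^64=577, 881^128=1337, 881^256=737, 881^512=169, 881^1024=1049, 881^2048=1369, 881^4096=449, 881^8192=329, 881^16384=1089, 881^32768=9, 881^65536=81, 881^131072=769, 881^262144=577, 881^524288=1337; 881^594136 = 881^8 * 881^16 * 881^64 * 881^128 * 881^4096 * 881^65536 * 881^524288 = 449 (mod 1448); answer 449
Stage 2: W1 = 449; r = 8; total draws C(15,6) = 5005; favorable C(7,6) = 7; P = 1/715; answer 1/715
Stage 3: W2 = 1/715; threaded value p + q = 716; c = 17; cross terms: (15*17 - 32*3)=159, (32*22 - 21*17)=347, (21*3 - 15*22)=-267; twice the area = |239| = 239; area = 239/2; boundary points = 1 + 1 + 1 = 3; strictly interior points = area - boundary/2 + 1 = 119; answer 119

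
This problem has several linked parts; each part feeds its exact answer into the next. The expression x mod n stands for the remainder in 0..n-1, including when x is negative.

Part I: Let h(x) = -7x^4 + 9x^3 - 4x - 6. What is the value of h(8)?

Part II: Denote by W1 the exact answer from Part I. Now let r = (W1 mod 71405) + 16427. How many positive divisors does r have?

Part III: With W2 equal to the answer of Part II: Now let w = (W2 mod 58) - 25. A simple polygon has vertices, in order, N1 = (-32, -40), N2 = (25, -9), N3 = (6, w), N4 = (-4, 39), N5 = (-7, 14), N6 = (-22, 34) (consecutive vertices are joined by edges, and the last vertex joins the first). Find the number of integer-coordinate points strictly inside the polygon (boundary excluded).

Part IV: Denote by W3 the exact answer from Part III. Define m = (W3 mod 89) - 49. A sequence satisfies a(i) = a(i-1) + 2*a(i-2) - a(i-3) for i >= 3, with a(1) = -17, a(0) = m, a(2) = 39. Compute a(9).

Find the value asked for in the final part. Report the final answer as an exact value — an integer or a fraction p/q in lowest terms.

Part I: -7*(8)^4 + 9*(8)^3 - 4*(8)^1 - 6 = (-28672) + (4608) + (-32) + (-6) = -24102; answer -24102
Part II: W1 = -24102; r = 63730; 63730 = 2 * 5 * 6373; number of divisors = (1+1) * (1+1) * (1+1) = 8; answer 8
Part III: W2 = 8; w = -17; cross terms: (-32*-9 - 25*-40)=1288, (25*-17 - 6*-9)=-371, (6*39 - -4*-17)=166, (-4*14 - -7*39)=217, (-7*34 - -22*14)=70, (-22*-40 - -32*34)=1968; twice the area = |3338| = 3338; area = 1669; boundary points = 1 + 1 + 2 + 1 + 5 + 2 = 12; strictly interior points = area - boundary/2 + 1 = 1664; answer 1664
Part IV: W3 = 1664; m = 13; a(3) = 1*(39) + 2*(-17) - 1*(13) = -8; iterating: a(3)=-8, a(4)=87, a(5)=32, a(6)=214, a(7)=191, a(8)=587, a(9)=755; answer 755

755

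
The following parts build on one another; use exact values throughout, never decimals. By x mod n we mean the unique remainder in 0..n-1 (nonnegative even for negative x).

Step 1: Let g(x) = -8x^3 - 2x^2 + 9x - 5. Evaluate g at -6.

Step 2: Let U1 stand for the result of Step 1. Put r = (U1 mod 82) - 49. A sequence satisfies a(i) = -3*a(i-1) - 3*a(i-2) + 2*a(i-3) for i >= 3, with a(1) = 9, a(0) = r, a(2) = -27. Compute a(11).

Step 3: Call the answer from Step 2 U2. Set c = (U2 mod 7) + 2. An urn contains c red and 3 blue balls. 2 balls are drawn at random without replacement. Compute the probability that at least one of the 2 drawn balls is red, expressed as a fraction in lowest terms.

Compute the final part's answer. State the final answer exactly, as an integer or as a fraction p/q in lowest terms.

11/12

Step 1: -8*(-6)^3 - 2*(-6)^2 + 9*(-6)^1 - 5 = (1728) + (-72) + (-54) + (-5) = 1597; answer 1597
Step 2: U1 = 1597; r = -10; a(3) = -3*(-27) - 3*(9) + 2*(-10) = 34; iterating: a(3)=34, a(4)=-3, a(5)=-147, a(6)=518, a(7)=-1119, a(8)=1509, a(9)=-134, a(10)=-6363, a(11)=22509; answer 22509
Step 3: U2 = 22509; c = 6; total draws C(9,2) = 36; complement C(3,2) = 3; favorable 36 - 3 = 33; P = 11/12; answer 11/12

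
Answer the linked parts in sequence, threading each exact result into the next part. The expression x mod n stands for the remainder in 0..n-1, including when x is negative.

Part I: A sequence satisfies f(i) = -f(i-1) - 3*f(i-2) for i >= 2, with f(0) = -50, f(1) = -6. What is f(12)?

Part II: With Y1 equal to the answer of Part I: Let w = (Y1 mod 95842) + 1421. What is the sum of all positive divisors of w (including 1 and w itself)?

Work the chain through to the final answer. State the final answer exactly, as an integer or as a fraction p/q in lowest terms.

Part I: f(2) = -1*(-6) - 3*(-50) = 156; iterating: f(2)=156, f(3)=-138, f(4)=-330, f(5)=744, f(6)=246, f(7)=-2478, f(8)=1740, f(9)=5694, f(10)=-10914, f(11)=-6168, f(12)=38910; answer 38910
Part II: Y1 = 38910; w = 40331; 40331 = 31 * 1301; sigma = (1 + 31) * (1 + 1301) = 32 * 1302 = 41664; answer 41664

41664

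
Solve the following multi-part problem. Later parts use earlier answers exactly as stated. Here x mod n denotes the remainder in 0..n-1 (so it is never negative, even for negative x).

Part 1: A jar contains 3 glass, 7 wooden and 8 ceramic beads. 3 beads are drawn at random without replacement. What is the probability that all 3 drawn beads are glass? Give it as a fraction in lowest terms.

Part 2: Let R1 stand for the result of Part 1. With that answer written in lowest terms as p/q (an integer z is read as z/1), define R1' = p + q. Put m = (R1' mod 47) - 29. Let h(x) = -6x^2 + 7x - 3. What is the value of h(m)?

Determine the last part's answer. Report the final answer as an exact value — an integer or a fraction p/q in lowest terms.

-806

Part 1: total draws C(18,3) = 816; favorable C(3,3) = 1; P = 1/816; answer 1/816
Part 2: R1 = 1/816; threaded value p + q = 817; m = -11; -6*(-11)^2 + 7*(-11)^1 - 3 = (-726) + (-77) + (-3) = -806; answer -806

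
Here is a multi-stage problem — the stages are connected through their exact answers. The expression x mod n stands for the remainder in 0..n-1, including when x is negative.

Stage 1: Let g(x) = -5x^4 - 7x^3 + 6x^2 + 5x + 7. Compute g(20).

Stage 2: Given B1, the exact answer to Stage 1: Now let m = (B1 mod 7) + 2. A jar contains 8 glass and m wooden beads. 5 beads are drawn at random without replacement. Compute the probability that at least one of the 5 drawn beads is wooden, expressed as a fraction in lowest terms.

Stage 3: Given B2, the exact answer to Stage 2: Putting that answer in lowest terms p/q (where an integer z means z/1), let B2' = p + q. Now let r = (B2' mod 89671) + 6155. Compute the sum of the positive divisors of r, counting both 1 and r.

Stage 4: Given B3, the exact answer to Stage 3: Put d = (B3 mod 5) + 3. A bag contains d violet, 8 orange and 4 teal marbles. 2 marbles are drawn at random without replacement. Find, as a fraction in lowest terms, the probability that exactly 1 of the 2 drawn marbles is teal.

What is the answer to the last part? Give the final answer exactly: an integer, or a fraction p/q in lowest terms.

44/105

Stage 1: -5*(20)^4 - 7*(20)^3 + 6*(20)^2 + 5*(20)^1 + 7 = (-800000) + (-56000) + (2400) + (100) + (7) = -853493; answer -853493
Stage 2: B1 = -853493; m = 5; total draws C(13,5) = 1287; complement C(8,5) = 56; favorable 1287 - 56 = 1231; P = 1231/1287; answer 1231/1287
Stage 3: B2 = 1231/1287; threaded value p + q = 2518; r = 8673; 8673 = 3 * 7^2 * 59; sigma = (1 + 3) * (1 + 7 + 49) * (1 + 59) = 4 * 57 * 60 = 13680; answer 13680
Stage 4: B3 = 13680; d = 3; total draws C(15,2) = 105; favorable C(4,1)*C(11,1) = 44; P = 44/105; answer 44/105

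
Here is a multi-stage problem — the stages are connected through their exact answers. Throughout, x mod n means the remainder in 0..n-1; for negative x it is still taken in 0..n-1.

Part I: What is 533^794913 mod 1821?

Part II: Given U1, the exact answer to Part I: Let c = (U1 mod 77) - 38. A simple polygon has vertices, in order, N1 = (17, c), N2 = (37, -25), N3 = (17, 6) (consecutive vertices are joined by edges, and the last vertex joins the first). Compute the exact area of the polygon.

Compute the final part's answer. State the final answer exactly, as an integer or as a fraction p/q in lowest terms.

Part I: squarings mod 1821: 533^1=533, 533^2=13, 533^4=169, 533^8=1246, 533^16=1024, 533^32=1501, 533^64=424, 533^128=1318, 533^256=1711, 533^512=1174, 533^1024=1600, 533^2048=1495, 533^4096=658, 533^8192=1387, 533^16384=793, 533^32768=604, 533^65536=616, 533^131072=688, 533^262144=1705, 533^524288=709; 533^794913 = 533^1 * 533^32 * 533^256 * 533^8192 * 533^262144 * 533^524288 = 878 (mod 1821); answer 878
Part II: U1 = 878; c = -7; cross terms: (17*-25 - 37*-7)=-166, (37*6 - 17*-25)=647, (17*-7 - 17*6)=-221; twice the area = |260| = 260; area = 130; answer 130

130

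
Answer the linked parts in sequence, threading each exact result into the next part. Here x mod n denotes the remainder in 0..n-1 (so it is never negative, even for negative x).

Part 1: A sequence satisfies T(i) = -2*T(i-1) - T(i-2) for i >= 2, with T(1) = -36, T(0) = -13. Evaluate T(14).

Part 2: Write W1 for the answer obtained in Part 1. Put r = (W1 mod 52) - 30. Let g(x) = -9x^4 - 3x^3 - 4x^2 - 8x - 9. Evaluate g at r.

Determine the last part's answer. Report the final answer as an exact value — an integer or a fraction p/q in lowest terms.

-1195071

Part 1: T(2) = -2*(-36) - 1*(-13) = 85; iterating: T(2)=85, T(3)=-134, T(4)=183, T(5)=-232, T(6)=281, T(7)=-330, T(8)=379, T(9)=-428, T(10)=477, T(11)=-526, T(12)=575, T(13)=-624, T(14)=673; answer 673
Part 2: W1 = 673; r = 19; -9*(19)^4 - 3*(19)^3 - 4*(19)^2 - 8*(19)^1 - 9 = (-1172889) + (-20577) + (-1444) + (-152) + (-9) = -1195071; answer -1195071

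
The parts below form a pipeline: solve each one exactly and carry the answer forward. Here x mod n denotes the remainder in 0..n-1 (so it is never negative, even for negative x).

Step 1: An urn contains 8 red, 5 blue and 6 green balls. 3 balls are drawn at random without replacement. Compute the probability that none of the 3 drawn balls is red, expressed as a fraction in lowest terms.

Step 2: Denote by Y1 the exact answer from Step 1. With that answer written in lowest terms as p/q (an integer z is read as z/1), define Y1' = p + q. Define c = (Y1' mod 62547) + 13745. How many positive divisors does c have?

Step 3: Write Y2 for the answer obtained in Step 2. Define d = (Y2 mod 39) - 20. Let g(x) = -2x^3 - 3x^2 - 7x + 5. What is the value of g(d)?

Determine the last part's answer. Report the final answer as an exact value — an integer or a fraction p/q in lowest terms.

7541

Step 1: total draws C(19,3) = 969; favorable C(11,3) = 165; P = 55/323; answer 55/323
Step 2: Y1 = 55/323; threaded value p + q = 378; c = 14123; 14123 = 29 * 487; number of divisors = (1+1) * (1+1) = 4; answer 4
Step 3: Y2 = 4; d = -16; -2*(-16)^3 - 3*(-16)^2 - 7*(-16)^1 + 5 = (8192) + (-768) + (112) + (5) = 7541; answer 7541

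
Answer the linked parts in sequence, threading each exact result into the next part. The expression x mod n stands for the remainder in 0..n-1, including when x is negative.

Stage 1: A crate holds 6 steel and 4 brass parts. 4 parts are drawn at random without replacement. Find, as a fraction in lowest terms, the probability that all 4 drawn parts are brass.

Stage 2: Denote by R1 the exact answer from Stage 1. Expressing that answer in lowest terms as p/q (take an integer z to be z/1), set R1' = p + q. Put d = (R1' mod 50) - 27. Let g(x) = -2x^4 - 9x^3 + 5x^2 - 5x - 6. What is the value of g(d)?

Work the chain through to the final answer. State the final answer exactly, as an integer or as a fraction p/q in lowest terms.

-92854

Stage 1: total draws C(10,4) = 210; favorable C(4,4) = 1; P = 1/210; answer 1/210
Stage 2: R1 = 1/210; threaded value p + q = 211; d = -16; -2*(-16)^4 - 9*(-16)^3 + 5*(-16)^2 - 5*(-16)^1 - 6 = (-131072) + (36864) + (1280) + (80) + (-6) = -92854; answer -92854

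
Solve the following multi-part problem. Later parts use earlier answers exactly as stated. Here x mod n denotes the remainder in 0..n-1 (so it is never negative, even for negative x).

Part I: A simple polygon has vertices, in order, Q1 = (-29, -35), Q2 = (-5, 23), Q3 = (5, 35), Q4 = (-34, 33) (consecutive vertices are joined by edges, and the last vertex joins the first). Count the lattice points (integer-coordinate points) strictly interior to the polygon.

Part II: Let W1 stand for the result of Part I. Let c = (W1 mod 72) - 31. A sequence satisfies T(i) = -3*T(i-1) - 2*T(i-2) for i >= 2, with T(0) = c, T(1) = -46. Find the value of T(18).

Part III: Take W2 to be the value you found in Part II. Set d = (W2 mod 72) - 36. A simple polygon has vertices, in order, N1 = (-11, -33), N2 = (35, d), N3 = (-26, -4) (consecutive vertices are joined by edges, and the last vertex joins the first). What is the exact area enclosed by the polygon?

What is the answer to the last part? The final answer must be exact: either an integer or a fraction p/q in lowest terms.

1559/2

Part I: cross terms: (-29*23 - -5*-35)=-842, (-5*35 - 5*23)=-290, (5*33 - -34*35)=1355, (-34*-35 - -29*33)=2147; twice the area = |2370| = 2370; area = 1185; boundary points = 2 + 2 + 1 + 1 = 6; strictly interior points = area - boundary/2 + 1 = 1183; answer 1183
Part II: W1 = 1183; c = 0; T(2) = -3*(-46) - 2*(0) = 138; iterating: T(2)=138, T(3)=-322, T(4)=690, T(5)=-1426, T(6)=2898, T(7)=-5842, T(8)=11730, T(9)=-23506, T(10)=47058, T(11)=-94162, T(12)=188370, T(13)=-376786, T(14)=753618, T(15)=-1507282, T(16)=3014610, T(17)=-6029266, T(18)=12058578; answer 12058578
Part III: W2 = 12058578; d = -18; cross terms: (-11*-18 - 35*-33)=1353, (35*-4 - -26*-18)=-608, (-26*-33 - -11*-4)=814; twice the area = |1559| = 1559; area = 1559/2; answer 1559/2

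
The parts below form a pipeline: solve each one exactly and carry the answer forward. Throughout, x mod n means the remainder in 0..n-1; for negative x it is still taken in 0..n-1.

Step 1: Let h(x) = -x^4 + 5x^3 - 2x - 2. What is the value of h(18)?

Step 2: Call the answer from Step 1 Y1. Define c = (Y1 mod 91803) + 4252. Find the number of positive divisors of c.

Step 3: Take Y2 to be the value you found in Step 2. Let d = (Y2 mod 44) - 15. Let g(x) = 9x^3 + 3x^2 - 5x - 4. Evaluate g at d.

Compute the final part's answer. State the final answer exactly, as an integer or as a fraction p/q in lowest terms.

-19205

Step 1: -1*(18)^4 + 5*(18)^3 - 2*(18)^1 - 2 = (-104976) + (29160) + (-36) + (-2) = -75854; answer -75854
Step 2: Y1 = -75854; c = 20201; 20201 is prime, so its only divisors are 1 and 20201; count = 2; answer 2
Step 3: Y2 = 2; d = -13; 9*(-13)^3 + 3*(-13)^2 - 5*(-13)^1 - 4 = (-19773) + (507) + (65) + (-4) = -19205; answer -19205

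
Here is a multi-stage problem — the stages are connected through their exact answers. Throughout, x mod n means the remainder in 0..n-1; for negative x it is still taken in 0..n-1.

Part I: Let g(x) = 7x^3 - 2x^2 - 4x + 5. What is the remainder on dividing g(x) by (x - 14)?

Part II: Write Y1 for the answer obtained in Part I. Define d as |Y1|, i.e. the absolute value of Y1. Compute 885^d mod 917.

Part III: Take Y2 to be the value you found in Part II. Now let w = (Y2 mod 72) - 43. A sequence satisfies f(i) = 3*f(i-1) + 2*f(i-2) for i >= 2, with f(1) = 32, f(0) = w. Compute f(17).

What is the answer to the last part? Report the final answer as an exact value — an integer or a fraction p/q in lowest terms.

Part I: remainder = value at the root: 7*(14)^3 - 2*(14)^2 - 4*(14)^1 + 5 = (19208) + (-392) + (-56) + (5) = 18765; answer 18765
Part II: Y1 = 18765; d = 18765; squarings mod 917: 885^1=885, 885^2=107, 885^4=445, 885^8=870, 885^16=375, 885^32=324, 885^64=438, 885^128=191, 885^256=718, 885^512=170, 885^1024=473, 885^2048=898, 885^4096=361, 885^8192=107, 885^16384=445; 885^18765 = 885^1 * 885^4 * 885^8 * 885^64 * 885^256 * 885^2048 * 885^16384 = 62 (mod 917); answer 62
Part III: Y2 = 62; w = 19; f(2) = 3*(32) + 2*(19) = 134; iterating: f(2)=134, f(3)=466, f(4)=1666, f(5)=5930, f(6)=21122, f(7)=75226, f(8)=267922, f(9)=954218, f(10)=3398498, f(11)=12103930, f(12)=43108786, f(13)=153534218, f(14)=546820226, f(15)=1947529114, f(16)=6936227794, f(17)=24703741610; answer 24703741610

24703741610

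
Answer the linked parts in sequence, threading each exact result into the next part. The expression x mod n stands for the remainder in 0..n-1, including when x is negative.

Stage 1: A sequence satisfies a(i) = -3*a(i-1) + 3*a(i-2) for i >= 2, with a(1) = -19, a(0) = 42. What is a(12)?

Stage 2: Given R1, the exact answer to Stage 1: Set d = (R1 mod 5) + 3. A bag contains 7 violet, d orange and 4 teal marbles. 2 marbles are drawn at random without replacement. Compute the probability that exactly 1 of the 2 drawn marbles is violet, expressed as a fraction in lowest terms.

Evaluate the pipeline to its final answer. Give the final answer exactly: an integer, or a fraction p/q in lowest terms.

21/40

Stage 1: a(2) = -3*(-19) + 3*(42) = 183; iterating: a(2)=183, a(3)=-606, a(4)=2367, a(5)=-8919, a(6)=33858, a(7)=-128331, a(8)=486567, a(9)=-1844694, a(10)=6993783, a(11)=-26515431, a(12)=100527642; answer 100527642
Stage 2: R1 = 100527642; d = 5; total draws C(16,2) = 120; favorable C(7,1)*C(9,1) = 63; P = 21/40; answer 21/40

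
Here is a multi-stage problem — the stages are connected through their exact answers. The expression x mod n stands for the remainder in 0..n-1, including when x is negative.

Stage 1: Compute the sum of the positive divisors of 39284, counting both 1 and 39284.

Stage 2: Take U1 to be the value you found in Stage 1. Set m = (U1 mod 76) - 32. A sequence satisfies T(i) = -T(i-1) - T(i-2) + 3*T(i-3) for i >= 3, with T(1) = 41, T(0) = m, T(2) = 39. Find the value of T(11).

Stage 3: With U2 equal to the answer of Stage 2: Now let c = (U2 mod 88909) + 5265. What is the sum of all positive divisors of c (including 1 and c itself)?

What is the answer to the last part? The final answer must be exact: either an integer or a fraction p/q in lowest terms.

Stage 1: 39284 = 2^2 * 7 * 23 * 61; sigma = (1 + 2 + 4) * (1 + 7) * (1 + 23) * (1 + 61) = 7 * 8 * 24 * 62 = 83328; answer 83328
Stage 2: U1 = 83328; m = 0; T(3) = -1*(39) - 1*(41) + 3*(0) = -80; iterating: T(3)=-80, T(4)=164, T(5)=33, T(6)=-437, T(7)=896, T(8)=-360, T(9)=-1847, T(10)=4895, T(11)=-4128; answer -4128
Stage 3: U2 = -4128; c = 90046; 90046 = 2 * 11 * 4093; sigma = (1 + 2) * (1 + 11) * (1 + 4093) = 3 * 12 * 4094 = 147384; answer 147384

147384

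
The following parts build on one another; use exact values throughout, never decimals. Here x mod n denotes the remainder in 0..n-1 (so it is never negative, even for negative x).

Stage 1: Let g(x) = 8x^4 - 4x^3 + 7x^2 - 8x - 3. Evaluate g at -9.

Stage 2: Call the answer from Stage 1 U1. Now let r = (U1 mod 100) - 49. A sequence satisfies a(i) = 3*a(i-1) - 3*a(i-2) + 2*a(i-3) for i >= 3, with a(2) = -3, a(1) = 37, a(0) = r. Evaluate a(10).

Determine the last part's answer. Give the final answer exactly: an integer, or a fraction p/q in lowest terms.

Stage 1: 8*(-9)^4 - 4*(-9)^3 + 7*(-9)^2 - 8*(-9)^1 - 3 = (52488) + (2916) + (567) + (72) + (-3) = 56040; answer 56040
Stage 2: U1 = 56040; r = -9; a(3) = 3*(-3) - 3*(37) + 2*(-9) = -138; iterating: a(3)=-138, a(4)=-331, a(5)=-585, a(6)=-1038, a(7)=-2021, a(8)=-4119, a(9)=-8370, a(10)=-16795; answer -16795

-16795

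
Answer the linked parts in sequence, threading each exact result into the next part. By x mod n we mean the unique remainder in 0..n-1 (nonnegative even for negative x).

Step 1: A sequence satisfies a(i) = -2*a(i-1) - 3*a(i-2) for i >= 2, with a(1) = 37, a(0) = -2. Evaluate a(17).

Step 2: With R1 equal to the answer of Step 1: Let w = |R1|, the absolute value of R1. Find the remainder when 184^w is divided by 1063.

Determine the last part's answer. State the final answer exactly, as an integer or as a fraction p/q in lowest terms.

538

Step 1: a(2) = -2*(37) - 3*(-2) = -68; iterating: a(2)=-68, a(3)=25, a(4)=154, a(5)=-383, a(6)=304, a(7)=541, a(8)=-1994, a(9)=2365, a(10)=1252, a(11)=-9599, a(12)=15442, a(13)=-2087, a(14)=-42152, a(15)=90565, a(16)=-54674, a(17)=-162347; answer -162347
Step 2: R1 = -162347; w = 162347; squarings mod 1063: 184^1=184, 184^2=903, 184^4=88, 184^8=303, 184^16=391, 184^32=872, 184^64=339, 184^128=117, 184^256=933, 184^512=955, 184^1024=1034, 184^2048=841, 184^4096=386, 184^8192=176, 184^16384=149, 184^32768=941, 184^65536=2, 184^131072=4; 184^162347 = 184^1 * 184^2 * 184^8 * 184^32 * 184^512 * 184^2048 * 184^4096 * 184^8192 * 184^16384 * 184^131072 = 538 (mod 1063); answer 538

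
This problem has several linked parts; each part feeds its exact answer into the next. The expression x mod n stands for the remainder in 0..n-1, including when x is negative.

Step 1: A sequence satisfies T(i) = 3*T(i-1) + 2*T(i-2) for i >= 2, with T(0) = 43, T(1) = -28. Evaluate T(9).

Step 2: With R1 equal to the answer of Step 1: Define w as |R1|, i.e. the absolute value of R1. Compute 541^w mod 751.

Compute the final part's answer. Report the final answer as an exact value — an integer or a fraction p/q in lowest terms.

Step 1: T(2) = 3*(-28) + 2*(43) = 2; iterating: T(2)=2, T(3)=-50, T(4)=-146, T(5)=-538, T(6)=-1906, T(7)=-6794, T(8)=-24194, T(9)=-86170; answer -86170
Step 2: R1 = -86170; w = 86170; squarings mod 751: 541^1=541, 541^2=542, 541^4=123, 541^8=109, 541^16=616, 541^32=201, 541^64=598, 541^128=128, 541^256=613, 541^512=269, 541^1024=265, 541^2048=382, 541^4096=230, 541^8192=330, 541^16384=5, 541^32768=25, 541^65536=625; 541^86170 = 541^2 * 541^8 * 541^16 * 541^128 * 541^4096 * 541^16384 * 541^65536 = 451 (mod 751); answer 451

451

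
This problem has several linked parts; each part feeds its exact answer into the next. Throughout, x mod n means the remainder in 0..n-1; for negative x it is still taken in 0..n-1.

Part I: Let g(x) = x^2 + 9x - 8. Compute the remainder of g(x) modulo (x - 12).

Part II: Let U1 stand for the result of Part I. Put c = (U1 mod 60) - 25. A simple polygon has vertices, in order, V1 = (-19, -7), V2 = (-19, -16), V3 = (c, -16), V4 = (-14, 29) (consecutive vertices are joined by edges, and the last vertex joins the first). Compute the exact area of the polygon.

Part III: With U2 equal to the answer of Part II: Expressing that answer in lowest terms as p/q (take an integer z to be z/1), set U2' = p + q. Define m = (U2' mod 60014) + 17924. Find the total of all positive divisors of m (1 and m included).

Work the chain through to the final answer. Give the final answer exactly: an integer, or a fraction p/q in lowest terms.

17972

Part I: remainder = value at the root: 1*(12)^2 + 9*(12)^1 - 8 = (144) + (108) + (-8) = 244; answer 244
Part II: U1 = 244; c = -21; cross terms: (-19*-16 - -19*-7)=171, (-19*-16 - -21*-16)=-32, (-21*29 - -14*-16)=-833, (-14*-7 - -19*29)=649; twice the area = |-45| = 45; area = 45/2; answer 45/2
Part III: U2 = 45/2; threaded value p + q = 47; m = 17971; 17971 is prime, so its only divisors are 1 and 17971; sigma = 1 + 17971 = 17972; answer 17972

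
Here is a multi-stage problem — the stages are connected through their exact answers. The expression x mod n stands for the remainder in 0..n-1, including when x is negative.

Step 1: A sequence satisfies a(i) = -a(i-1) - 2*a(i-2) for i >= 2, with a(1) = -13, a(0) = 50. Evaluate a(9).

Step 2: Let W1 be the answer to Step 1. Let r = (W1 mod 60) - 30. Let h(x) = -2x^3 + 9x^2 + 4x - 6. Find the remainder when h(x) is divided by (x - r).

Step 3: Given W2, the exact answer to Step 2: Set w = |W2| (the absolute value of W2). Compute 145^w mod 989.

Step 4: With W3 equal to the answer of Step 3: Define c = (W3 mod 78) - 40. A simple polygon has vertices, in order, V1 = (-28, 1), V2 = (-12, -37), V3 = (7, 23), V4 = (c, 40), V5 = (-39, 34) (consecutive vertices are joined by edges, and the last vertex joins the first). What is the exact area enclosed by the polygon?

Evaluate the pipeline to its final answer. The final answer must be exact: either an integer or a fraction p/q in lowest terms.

2013

Step 1: a(2) = -1*(-13) - 2*(50) = -87; iterating: a(2)=-87, a(3)=113, a(4)=61, a(5)=-287, a(6)=165, a(7)=409, a(8)=-739, a(9)=-79; answer -79
Step 2: W1 = -79; r = 11; remainder = value at the root: -2*(11)^3 + 9*(11)^2 + 4*(11)^1 - 6 = (-2662) + (1089) + (44) + (-6) = -1535; answer -1535
Step 3: W2 = -1535; w = 1535; squarings mod 989: 145^1=145, 145^2=256, 145^4=262, 145^8=403, 145^16=213, 145^32=864, 145^64=790, 145^128=41, 145^256=692, 145^512=188, 145^1024=729; 145^1535 = 145^1 * 145^2 * 145^4 * 145^8 * 145^16 * 145^32 * 145^64 * 145^128 * 145^256 * 145^1024 = 686 (mod 989); answer 686
Step 4: W3 = 686; c = 22; cross terms: (-28*-37 - -12*1)=1048, (-12*23 - 7*-37)=-17, (7*40 - 22*23)=-226, (22*34 - -39*40)=2308, (-39*1 - -28*34)=913; twice the area = |4026| = 4026; area = 2013; answer 2013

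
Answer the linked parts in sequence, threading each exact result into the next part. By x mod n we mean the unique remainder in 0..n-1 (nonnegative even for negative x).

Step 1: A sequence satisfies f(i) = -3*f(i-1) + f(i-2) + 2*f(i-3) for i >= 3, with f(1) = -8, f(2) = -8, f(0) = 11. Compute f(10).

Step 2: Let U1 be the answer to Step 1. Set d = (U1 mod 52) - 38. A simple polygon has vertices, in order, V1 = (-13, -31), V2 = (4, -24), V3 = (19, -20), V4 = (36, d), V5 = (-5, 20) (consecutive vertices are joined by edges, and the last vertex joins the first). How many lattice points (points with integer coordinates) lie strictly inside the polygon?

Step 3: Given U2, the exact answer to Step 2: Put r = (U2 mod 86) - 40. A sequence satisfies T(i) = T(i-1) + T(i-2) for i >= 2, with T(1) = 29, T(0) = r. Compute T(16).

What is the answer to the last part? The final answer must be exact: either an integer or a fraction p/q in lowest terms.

Step 1: f(3) = -3*(-8) + 1*(-8) + 2*(11) = 38; iterating: f(3)=38, f(4)=-138, f(5)=436, f(6)=-1370, f(7)=4270, f(8)=-13308, f(9)=41454, f(10)=-129130; answer -129130
Step 2: U1 = -129130; d = 0; cross terms: (-13*-24 - 4*-31)=436, (4*-20 - 19*-24)=376, (19*0 - 36*-20)=720, (36*20 - -5*0)=720, (-5*-31 - -13*20)=415; twice the area = |2667| = 2667; area = 2667/2; boundary points = 1 + 1 + 1 + 1 + 1 = 5; strictly interior points = area - boundary/2 + 1 = 1332; answer 1332
Step 3: U2 = 1332; r = 2; T(2) = 1*(29) + 1*(2) = 31; iterating: T(2)=31, T(3)=60, T(4)=91, T(5)=151, T(6)=242, T(7)=393, T(8)=635, T(9)=1028, T(10)=1663, T(11)=2691, T(12)=4354, T(13)=7045, T(14)=11399, T(15)=18444, T(16)=29843; answer 29843

29843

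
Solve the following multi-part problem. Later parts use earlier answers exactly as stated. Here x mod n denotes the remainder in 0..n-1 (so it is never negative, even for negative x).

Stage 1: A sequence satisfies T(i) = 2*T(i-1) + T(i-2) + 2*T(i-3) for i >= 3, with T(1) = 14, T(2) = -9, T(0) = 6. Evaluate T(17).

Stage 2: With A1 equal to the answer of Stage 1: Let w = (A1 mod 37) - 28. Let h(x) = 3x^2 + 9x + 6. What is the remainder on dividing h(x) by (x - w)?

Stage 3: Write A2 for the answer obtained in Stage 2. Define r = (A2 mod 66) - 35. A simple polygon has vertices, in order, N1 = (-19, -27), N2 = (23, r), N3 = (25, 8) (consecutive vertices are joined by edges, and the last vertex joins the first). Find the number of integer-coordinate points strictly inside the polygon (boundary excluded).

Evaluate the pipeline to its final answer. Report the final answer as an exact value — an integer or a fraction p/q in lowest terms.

910

Stage 1: T(3) = 2*(-9) + 1*(14) + 2*(6) = 8; iterating: T(3)=8, T(4)=35, T(5)=60, T(6)=171, T(7)=472, T(8)=1235, T(9)=3284, T(10)=8747, T(11)=23248, T(12)=61811, T(13)=164364, T(14)=437035, T(15)=1162056, T(16)=3089875, T(17)=8215876; answer 8215876
Stage 2: A1 = 8215876; w = -2; remainder = value at the root: 3*(-2)^2 + 9*(-2)^1 + 6 = (12) + (-18) + (6) = 0; answer 0
Stage 3: A2 = 0; r = -35; cross terms: (-19*-35 - 23*-27)=1286, (23*8 - 25*-35)=1059, (25*-27 - -19*8)=-523; twice the area = |1822| = 1822; area = 911; boundary points = 2 + 1 + 1 = 4; strictly interior points = area - boundary/2 + 1 = 910; answer 910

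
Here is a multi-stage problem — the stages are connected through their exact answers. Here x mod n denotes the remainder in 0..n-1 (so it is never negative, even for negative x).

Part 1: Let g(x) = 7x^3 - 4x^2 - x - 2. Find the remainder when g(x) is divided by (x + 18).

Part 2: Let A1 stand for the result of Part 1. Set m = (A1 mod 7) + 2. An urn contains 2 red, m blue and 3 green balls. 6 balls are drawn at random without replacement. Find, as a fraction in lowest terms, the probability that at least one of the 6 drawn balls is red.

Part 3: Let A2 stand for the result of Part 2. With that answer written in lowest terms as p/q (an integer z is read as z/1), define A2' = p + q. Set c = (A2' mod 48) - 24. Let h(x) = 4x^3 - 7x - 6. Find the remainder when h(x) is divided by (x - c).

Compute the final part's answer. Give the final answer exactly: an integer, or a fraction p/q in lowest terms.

-19539

Part 1: remainder = value at the root: 7*(-18)^3 - 4*(-18)^2 - 1*(-18)^1 - 2 = (-40824) + (-1296) + (18) + (-2) = -42104; answer -42104
Part 2: A1 = -42104; m = 3; total draws C(8,6) = 28; complement C(6,6) = 1; favorable 28 - 1 = 27; P = 27/28; answer 27/28
Part 3: A2 = 27/28; threaded value p + q = 55; c = -17; remainder = value at the root: 4*(-17)^3 - 7*(-17)^1 - 6 = (-19652) + (119) + (-6) = -19539; answer -19539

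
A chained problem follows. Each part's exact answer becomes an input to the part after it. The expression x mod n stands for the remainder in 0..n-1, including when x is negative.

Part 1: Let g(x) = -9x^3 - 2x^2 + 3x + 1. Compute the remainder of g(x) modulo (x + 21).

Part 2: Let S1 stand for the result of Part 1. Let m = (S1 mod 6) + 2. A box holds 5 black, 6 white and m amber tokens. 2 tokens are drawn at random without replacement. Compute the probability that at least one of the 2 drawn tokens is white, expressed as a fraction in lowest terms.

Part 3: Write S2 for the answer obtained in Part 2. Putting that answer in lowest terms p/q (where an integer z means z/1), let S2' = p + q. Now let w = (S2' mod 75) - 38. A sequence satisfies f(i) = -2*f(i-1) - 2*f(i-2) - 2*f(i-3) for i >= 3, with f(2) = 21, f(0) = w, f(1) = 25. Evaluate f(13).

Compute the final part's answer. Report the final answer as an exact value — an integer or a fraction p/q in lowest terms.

-1168

Part 1: remainder = value at the root: -9*(-21)^3 - 2*(-21)^2 + 3*(-21)^1 + 1 = (83349) + (-882) + (-63) + (1) = 82405; answer 82405
Part 2: S1 = 82405; m = 3; total draws C(14,2) = 91; complement C(8,2) = 28; favorable 91 - 28 = 63; P = 9/13; answer 9/13
Part 3: S2 = 9/13; threaded value p + q = 22; w = -16; f(3) = -2*(21) - 2*(25) - 2*(-16) = -60; iterating: f(3)=-60, f(4)=28, f(5)=22, f(6)=20, f(7)=-140, f(8)=196, f(9)=-152, f(10)=192, f(11)=-472, f(12)=864, f(13)=-1168; answer -1168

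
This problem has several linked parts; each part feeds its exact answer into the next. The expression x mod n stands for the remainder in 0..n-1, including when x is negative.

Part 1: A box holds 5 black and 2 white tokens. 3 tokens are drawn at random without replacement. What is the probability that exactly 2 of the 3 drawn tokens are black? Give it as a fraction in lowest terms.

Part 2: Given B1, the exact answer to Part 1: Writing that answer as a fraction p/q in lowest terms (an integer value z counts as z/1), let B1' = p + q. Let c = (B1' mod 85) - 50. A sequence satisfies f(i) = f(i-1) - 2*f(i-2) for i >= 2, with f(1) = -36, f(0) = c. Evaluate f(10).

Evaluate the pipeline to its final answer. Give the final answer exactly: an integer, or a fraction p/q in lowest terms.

-930

Part 1: total draws C(7,3) = 35; favorable C(5,2)*C(2,1) = 20; P = 4/7; answer 4/7
Part 2: B1 = 4/7; threaded value p + q = 11; c = -39; f(2) = 1*(-36) - 2*(-39) = 42; iterating: f(2)=42, f(3)=114, f(4)=30, f(5)=-198, f(6)=-258, f(7)=138, f(8)=654, f(9)=378, f(10)=-930; answer -930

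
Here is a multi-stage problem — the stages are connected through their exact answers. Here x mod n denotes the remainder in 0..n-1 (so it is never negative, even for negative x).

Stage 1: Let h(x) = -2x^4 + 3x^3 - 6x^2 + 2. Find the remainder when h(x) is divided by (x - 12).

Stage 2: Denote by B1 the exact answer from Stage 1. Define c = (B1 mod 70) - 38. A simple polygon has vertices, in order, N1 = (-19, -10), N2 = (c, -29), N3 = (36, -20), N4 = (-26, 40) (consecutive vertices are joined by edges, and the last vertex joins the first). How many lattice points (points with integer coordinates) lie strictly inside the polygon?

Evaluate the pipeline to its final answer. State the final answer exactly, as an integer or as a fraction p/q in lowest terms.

1852

Stage 1: remainder = value at the root: -2*(12)^4 + 3*(12)^3 - 6*(12)^2 + 2 = (-41472) + (5184) + (-864) + (2) = -37150; answer -37150
Stage 2: B1 = -37150; c = -18; cross terms: (-19*-29 - -18*-10)=371, (-18*-20 - 36*-29)=1404, (36*40 - -26*-20)=920, (-26*-10 - -19*40)=1020; twice the area = |3715| = 3715; area = 3715/2; boundary points = 1 + 9 + 2 + 1 = 13; strictly interior points = area - boundary/2 + 1 = 1852; answer 1852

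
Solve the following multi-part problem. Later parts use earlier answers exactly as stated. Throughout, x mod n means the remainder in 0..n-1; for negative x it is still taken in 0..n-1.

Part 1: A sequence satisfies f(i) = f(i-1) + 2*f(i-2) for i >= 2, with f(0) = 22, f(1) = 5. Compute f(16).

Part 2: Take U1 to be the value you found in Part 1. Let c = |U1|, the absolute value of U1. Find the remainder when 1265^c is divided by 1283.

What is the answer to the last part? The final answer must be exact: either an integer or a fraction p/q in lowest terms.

390

Part 1: f(2) = 1*(5) + 2*(22) = 49; iterating: f(2)=49, f(3)=59, f(4)=157, f(5)=275, f(6)=589, f(7)=1139, f(8)=2317, f(9)=4595, f(10)=9229, f(11)=18419, f(12)=36877, f(13)=73715, f(14)=147469, f(15)=294899, f(16)=589837; answer 589837
Part 2: U1 = 589837; c = 589837; squarings mod 1283: 1265^1=1265, 1265^2=324, 1265^4=1053, 1265^8=297, 1265^16=965, 1265^32=1050, 1265^64=403, 1265^128=751, 1265^256=764, 1265^512=1214, 1265^1024=912, 1265^2048=360, 1265^4096=17, 1265^8192=289, 1265^16384=126, 1265^32768=480, 1265^65536=743, 1265^131072=359, 1265^262144=581, 1265^524288=132; 1265^589837 = 1265^1 * 1265^4 * 1265^8 * 1265^65536 * 1265^524288 = 390 (mod 1283); answer 390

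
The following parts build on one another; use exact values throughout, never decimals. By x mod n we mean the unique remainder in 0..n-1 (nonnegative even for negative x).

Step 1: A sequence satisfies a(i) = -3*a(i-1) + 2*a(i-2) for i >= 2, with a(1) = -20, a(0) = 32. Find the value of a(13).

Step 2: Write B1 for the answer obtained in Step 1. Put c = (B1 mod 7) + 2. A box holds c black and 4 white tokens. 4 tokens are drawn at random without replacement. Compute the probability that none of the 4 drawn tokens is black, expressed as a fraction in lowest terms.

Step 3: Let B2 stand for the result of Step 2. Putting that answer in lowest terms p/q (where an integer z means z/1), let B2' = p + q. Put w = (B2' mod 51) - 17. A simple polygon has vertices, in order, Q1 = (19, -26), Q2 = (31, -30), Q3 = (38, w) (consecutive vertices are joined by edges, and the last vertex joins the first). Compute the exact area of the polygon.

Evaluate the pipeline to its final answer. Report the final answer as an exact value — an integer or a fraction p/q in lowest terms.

242

Step 1: a(2) = -3*(-20) + 2*(32) = 124; iterating: a(2)=124, a(3)=-412, a(4)=1484, a(5)=-5276, a(6)=18796, a(7)=-66940, a(8)=238412, a(9)=-849116, a(10)=3024172, a(11)=-10770748, a(12)=38360588, a(13)=-136623260; answer -136623260
Step 2: B1 = -136623260; c = 5; total draws C(9,4) = 126; favorable C(4,4) = 1; P = 1/126; answer 1/126
Step 3: B2 = 1/126; threaded value p + q = 127; w = 8; cross terms: (19*-30 - 31*-26)=236, (31*8 - 38*-30)=1388, (38*-26 - 19*8)=-1140; twice the area = |484| = 484; area = 242; answer 242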